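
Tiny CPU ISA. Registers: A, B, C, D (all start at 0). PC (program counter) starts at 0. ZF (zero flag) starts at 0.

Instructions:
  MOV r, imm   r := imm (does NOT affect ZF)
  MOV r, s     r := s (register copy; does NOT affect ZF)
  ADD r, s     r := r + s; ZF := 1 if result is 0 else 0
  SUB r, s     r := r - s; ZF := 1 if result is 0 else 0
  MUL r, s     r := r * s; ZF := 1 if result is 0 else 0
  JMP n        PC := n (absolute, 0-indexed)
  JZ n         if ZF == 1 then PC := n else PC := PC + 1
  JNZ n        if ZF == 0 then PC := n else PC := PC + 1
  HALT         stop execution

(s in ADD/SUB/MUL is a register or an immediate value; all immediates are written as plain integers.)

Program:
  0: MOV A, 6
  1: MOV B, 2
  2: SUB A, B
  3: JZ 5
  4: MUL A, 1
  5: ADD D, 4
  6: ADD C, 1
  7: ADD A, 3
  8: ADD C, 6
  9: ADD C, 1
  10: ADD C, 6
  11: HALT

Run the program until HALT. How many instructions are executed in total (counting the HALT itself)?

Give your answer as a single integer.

Step 1: PC=0 exec 'MOV A, 6'. After: A=6 B=0 C=0 D=0 ZF=0 PC=1
Step 2: PC=1 exec 'MOV B, 2'. After: A=6 B=2 C=0 D=0 ZF=0 PC=2
Step 3: PC=2 exec 'SUB A, B'. After: A=4 B=2 C=0 D=0 ZF=0 PC=3
Step 4: PC=3 exec 'JZ 5'. After: A=4 B=2 C=0 D=0 ZF=0 PC=4
Step 5: PC=4 exec 'MUL A, 1'. After: A=4 B=2 C=0 D=0 ZF=0 PC=5
Step 6: PC=5 exec 'ADD D, 4'. After: A=4 B=2 C=0 D=4 ZF=0 PC=6
Step 7: PC=6 exec 'ADD C, 1'. After: A=4 B=2 C=1 D=4 ZF=0 PC=7
Step 8: PC=7 exec 'ADD A, 3'. After: A=7 B=2 C=1 D=4 ZF=0 PC=8
Step 9: PC=8 exec 'ADD C, 6'. After: A=7 B=2 C=7 D=4 ZF=0 PC=9
Step 10: PC=9 exec 'ADD C, 1'. After: A=7 B=2 C=8 D=4 ZF=0 PC=10
Step 11: PC=10 exec 'ADD C, 6'. After: A=7 B=2 C=14 D=4 ZF=0 PC=11
Step 12: PC=11 exec 'HALT'. After: A=7 B=2 C=14 D=4 ZF=0 PC=11 HALTED
Total instructions executed: 12

Answer: 12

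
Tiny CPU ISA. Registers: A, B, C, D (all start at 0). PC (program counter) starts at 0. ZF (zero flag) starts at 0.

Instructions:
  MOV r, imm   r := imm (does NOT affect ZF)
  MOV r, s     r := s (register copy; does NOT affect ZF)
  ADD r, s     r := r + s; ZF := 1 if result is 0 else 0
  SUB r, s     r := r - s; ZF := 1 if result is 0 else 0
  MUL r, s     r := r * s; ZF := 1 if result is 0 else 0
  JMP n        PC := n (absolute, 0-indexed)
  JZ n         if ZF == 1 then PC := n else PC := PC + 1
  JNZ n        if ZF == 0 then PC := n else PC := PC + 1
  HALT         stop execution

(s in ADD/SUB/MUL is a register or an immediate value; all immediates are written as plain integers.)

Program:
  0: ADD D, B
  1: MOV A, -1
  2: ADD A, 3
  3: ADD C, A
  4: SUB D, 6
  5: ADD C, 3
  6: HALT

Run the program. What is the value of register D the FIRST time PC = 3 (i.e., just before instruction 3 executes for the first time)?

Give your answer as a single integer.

Step 1: PC=0 exec 'ADD D, B'. After: A=0 B=0 C=0 D=0 ZF=1 PC=1
Step 2: PC=1 exec 'MOV A, -1'. After: A=-1 B=0 C=0 D=0 ZF=1 PC=2
Step 3: PC=2 exec 'ADD A, 3'. After: A=2 B=0 C=0 D=0 ZF=0 PC=3
First time PC=3: D=0

0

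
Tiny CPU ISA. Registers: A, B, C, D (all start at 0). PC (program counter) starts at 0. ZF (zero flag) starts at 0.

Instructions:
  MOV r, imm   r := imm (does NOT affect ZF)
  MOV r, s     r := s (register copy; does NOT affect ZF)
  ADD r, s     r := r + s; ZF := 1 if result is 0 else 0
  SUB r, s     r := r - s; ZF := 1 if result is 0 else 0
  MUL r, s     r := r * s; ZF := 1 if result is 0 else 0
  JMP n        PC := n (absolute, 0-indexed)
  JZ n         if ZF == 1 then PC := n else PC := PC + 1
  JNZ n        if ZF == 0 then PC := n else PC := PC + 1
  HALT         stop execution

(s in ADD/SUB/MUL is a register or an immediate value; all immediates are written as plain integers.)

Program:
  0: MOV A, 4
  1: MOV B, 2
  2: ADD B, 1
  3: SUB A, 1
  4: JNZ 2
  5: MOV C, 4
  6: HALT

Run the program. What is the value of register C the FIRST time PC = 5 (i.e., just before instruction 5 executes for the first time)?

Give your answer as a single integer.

Step 1: PC=0 exec 'MOV A, 4'. After: A=4 B=0 C=0 D=0 ZF=0 PC=1
Step 2: PC=1 exec 'MOV B, 2'. After: A=4 B=2 C=0 D=0 ZF=0 PC=2
Step 3: PC=2 exec 'ADD B, 1'. After: A=4 B=3 C=0 D=0 ZF=0 PC=3
Step 4: PC=3 exec 'SUB A, 1'. After: A=3 B=3 C=0 D=0 ZF=0 PC=4
Step 5: PC=4 exec 'JNZ 2'. After: A=3 B=3 C=0 D=0 ZF=0 PC=2
Step 6: PC=2 exec 'ADD B, 1'. After: A=3 B=4 C=0 D=0 ZF=0 PC=3
Step 7: PC=3 exec 'SUB A, 1'. After: A=2 B=4 C=0 D=0 ZF=0 PC=4
Step 8: PC=4 exec 'JNZ 2'. After: A=2 B=4 C=0 D=0 ZF=0 PC=2
Step 9: PC=2 exec 'ADD B, 1'. After: A=2 B=5 C=0 D=0 ZF=0 PC=3
Step 10: PC=3 exec 'SUB A, 1'. After: A=1 B=5 C=0 D=0 ZF=0 PC=4
Step 11: PC=4 exec 'JNZ 2'. After: A=1 B=5 C=0 D=0 ZF=0 PC=2
Step 12: PC=2 exec 'ADD B, 1'. After: A=1 B=6 C=0 D=0 ZF=0 PC=3
Step 13: PC=3 exec 'SUB A, 1'. After: A=0 B=6 C=0 D=0 ZF=1 PC=4
Step 14: PC=4 exec 'JNZ 2'. After: A=0 B=6 C=0 D=0 ZF=1 PC=5
First time PC=5: C=0

0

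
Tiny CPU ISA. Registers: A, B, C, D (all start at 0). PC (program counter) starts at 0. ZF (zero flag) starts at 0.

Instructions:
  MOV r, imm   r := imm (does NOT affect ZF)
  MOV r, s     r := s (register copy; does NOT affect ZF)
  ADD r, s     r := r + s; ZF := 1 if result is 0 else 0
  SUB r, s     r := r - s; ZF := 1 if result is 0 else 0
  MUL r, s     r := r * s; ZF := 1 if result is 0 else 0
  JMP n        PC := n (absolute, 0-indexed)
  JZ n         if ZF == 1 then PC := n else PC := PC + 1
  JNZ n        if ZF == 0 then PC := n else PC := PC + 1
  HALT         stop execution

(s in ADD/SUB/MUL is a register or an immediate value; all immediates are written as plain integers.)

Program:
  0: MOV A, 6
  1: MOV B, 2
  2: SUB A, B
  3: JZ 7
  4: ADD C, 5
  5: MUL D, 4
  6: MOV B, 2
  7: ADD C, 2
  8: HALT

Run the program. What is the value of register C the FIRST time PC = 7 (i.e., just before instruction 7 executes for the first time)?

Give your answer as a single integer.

Step 1: PC=0 exec 'MOV A, 6'. After: A=6 B=0 C=0 D=0 ZF=0 PC=1
Step 2: PC=1 exec 'MOV B, 2'. After: A=6 B=2 C=0 D=0 ZF=0 PC=2
Step 3: PC=2 exec 'SUB A, B'. After: A=4 B=2 C=0 D=0 ZF=0 PC=3
Step 4: PC=3 exec 'JZ 7'. After: A=4 B=2 C=0 D=0 ZF=0 PC=4
Step 5: PC=4 exec 'ADD C, 5'. After: A=4 B=2 C=5 D=0 ZF=0 PC=5
Step 6: PC=5 exec 'MUL D, 4'. After: A=4 B=2 C=5 D=0 ZF=1 PC=6
Step 7: PC=6 exec 'MOV B, 2'. After: A=4 B=2 C=5 D=0 ZF=1 PC=7
First time PC=7: C=5

5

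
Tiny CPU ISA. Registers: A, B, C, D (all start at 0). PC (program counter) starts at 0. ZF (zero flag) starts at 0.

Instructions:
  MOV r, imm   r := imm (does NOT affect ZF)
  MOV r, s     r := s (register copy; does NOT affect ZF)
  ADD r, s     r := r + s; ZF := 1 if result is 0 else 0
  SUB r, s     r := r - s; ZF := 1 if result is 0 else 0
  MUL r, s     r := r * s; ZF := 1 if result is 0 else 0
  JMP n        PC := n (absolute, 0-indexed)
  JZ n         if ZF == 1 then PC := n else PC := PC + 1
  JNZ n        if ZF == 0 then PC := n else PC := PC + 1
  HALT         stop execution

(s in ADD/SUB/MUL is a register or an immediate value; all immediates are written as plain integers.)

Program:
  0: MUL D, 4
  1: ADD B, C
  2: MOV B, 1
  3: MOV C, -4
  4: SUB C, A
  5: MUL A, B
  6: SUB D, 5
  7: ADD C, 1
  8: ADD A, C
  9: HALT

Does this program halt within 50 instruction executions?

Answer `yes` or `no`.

Answer: yes

Derivation:
Step 1: PC=0 exec 'MUL D, 4'. After: A=0 B=0 C=0 D=0 ZF=1 PC=1
Step 2: PC=1 exec 'ADD B, C'. After: A=0 B=0 C=0 D=0 ZF=1 PC=2
Step 3: PC=2 exec 'MOV B, 1'. After: A=0 B=1 C=0 D=0 ZF=1 PC=3
Step 4: PC=3 exec 'MOV C, -4'. After: A=0 B=1 C=-4 D=0 ZF=1 PC=4
Step 5: PC=4 exec 'SUB C, A'. After: A=0 B=1 C=-4 D=0 ZF=0 PC=5
Step 6: PC=5 exec 'MUL A, B'. After: A=0 B=1 C=-4 D=0 ZF=1 PC=6
Step 7: PC=6 exec 'SUB D, 5'. After: A=0 B=1 C=-4 D=-5 ZF=0 PC=7
Step 8: PC=7 exec 'ADD C, 1'. After: A=0 B=1 C=-3 D=-5 ZF=0 PC=8
Step 9: PC=8 exec 'ADD A, C'. After: A=-3 B=1 C=-3 D=-5 ZF=0 PC=9
Step 10: PC=9 exec 'HALT'. After: A=-3 B=1 C=-3 D=-5 ZF=0 PC=9 HALTED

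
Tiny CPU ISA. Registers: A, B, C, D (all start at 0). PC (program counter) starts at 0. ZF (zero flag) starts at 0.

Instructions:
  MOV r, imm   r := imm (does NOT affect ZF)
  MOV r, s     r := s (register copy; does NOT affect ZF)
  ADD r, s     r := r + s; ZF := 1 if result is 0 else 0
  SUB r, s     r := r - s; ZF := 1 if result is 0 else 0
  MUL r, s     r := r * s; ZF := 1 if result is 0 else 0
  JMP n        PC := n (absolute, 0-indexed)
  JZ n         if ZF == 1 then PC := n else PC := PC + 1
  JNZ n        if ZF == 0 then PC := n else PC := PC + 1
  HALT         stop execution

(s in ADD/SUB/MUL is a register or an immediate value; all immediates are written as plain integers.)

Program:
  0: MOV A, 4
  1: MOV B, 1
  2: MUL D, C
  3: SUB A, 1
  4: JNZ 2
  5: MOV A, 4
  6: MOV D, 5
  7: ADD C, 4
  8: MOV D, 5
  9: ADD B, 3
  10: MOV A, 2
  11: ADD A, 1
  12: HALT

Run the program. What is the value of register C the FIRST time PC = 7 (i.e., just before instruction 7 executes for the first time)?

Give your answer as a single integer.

Step 1: PC=0 exec 'MOV A, 4'. After: A=4 B=0 C=0 D=0 ZF=0 PC=1
Step 2: PC=1 exec 'MOV B, 1'. After: A=4 B=1 C=0 D=0 ZF=0 PC=2
Step 3: PC=2 exec 'MUL D, C'. After: A=4 B=1 C=0 D=0 ZF=1 PC=3
Step 4: PC=3 exec 'SUB A, 1'. After: A=3 B=1 C=0 D=0 ZF=0 PC=4
Step 5: PC=4 exec 'JNZ 2'. After: A=3 B=1 C=0 D=0 ZF=0 PC=2
Step 6: PC=2 exec 'MUL D, C'. After: A=3 B=1 C=0 D=0 ZF=1 PC=3
Step 7: PC=3 exec 'SUB A, 1'. After: A=2 B=1 C=0 D=0 ZF=0 PC=4
Step 8: PC=4 exec 'JNZ 2'. After: A=2 B=1 C=0 D=0 ZF=0 PC=2
Step 9: PC=2 exec 'MUL D, C'. After: A=2 B=1 C=0 D=0 ZF=1 PC=3
Step 10: PC=3 exec 'SUB A, 1'. After: A=1 B=1 C=0 D=0 ZF=0 PC=4
Step 11: PC=4 exec 'JNZ 2'. After: A=1 B=1 C=0 D=0 ZF=0 PC=2
Step 12: PC=2 exec 'MUL D, C'. After: A=1 B=1 C=0 D=0 ZF=1 PC=3
Step 13: PC=3 exec 'SUB A, 1'. After: A=0 B=1 C=0 D=0 ZF=1 PC=4
Step 14: PC=4 exec 'JNZ 2'. After: A=0 B=1 C=0 D=0 ZF=1 PC=5
Step 15: PC=5 exec 'MOV A, 4'. After: A=4 B=1 C=0 D=0 ZF=1 PC=6
Step 16: PC=6 exec 'MOV D, 5'. After: A=4 B=1 C=0 D=5 ZF=1 PC=7
First time PC=7: C=0

0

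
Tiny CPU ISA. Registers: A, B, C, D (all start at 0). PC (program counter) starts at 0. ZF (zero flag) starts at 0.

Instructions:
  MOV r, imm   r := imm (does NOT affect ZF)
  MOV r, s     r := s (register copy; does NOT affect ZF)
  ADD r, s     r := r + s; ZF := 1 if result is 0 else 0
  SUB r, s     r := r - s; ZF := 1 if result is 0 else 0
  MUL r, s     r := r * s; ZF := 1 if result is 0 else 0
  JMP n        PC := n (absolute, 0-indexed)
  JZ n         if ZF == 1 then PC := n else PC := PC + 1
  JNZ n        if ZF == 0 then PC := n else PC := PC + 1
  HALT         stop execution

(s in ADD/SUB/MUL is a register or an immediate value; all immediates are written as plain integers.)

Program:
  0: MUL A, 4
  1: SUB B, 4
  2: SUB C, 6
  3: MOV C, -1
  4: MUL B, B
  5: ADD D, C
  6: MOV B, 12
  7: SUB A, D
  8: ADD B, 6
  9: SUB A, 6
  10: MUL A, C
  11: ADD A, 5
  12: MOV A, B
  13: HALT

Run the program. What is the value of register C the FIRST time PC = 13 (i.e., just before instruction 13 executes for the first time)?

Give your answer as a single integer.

Step 1: PC=0 exec 'MUL A, 4'. After: A=0 B=0 C=0 D=0 ZF=1 PC=1
Step 2: PC=1 exec 'SUB B, 4'. After: A=0 B=-4 C=0 D=0 ZF=0 PC=2
Step 3: PC=2 exec 'SUB C, 6'. After: A=0 B=-4 C=-6 D=0 ZF=0 PC=3
Step 4: PC=3 exec 'MOV C, -1'. After: A=0 B=-4 C=-1 D=0 ZF=0 PC=4
Step 5: PC=4 exec 'MUL B, B'. After: A=0 B=16 C=-1 D=0 ZF=0 PC=5
Step 6: PC=5 exec 'ADD D, C'. After: A=0 B=16 C=-1 D=-1 ZF=0 PC=6
Step 7: PC=6 exec 'MOV B, 12'. After: A=0 B=12 C=-1 D=-1 ZF=0 PC=7
Step 8: PC=7 exec 'SUB A, D'. After: A=1 B=12 C=-1 D=-1 ZF=0 PC=8
Step 9: PC=8 exec 'ADD B, 6'. After: A=1 B=18 C=-1 D=-1 ZF=0 PC=9
Step 10: PC=9 exec 'SUB A, 6'. After: A=-5 B=18 C=-1 D=-1 ZF=0 PC=10
Step 11: PC=10 exec 'MUL A, C'. After: A=5 B=18 C=-1 D=-1 ZF=0 PC=11
Step 12: PC=11 exec 'ADD A, 5'. After: A=10 B=18 C=-1 D=-1 ZF=0 PC=12
Step 13: PC=12 exec 'MOV A, B'. After: A=18 B=18 C=-1 D=-1 ZF=0 PC=13
First time PC=13: C=-1

-1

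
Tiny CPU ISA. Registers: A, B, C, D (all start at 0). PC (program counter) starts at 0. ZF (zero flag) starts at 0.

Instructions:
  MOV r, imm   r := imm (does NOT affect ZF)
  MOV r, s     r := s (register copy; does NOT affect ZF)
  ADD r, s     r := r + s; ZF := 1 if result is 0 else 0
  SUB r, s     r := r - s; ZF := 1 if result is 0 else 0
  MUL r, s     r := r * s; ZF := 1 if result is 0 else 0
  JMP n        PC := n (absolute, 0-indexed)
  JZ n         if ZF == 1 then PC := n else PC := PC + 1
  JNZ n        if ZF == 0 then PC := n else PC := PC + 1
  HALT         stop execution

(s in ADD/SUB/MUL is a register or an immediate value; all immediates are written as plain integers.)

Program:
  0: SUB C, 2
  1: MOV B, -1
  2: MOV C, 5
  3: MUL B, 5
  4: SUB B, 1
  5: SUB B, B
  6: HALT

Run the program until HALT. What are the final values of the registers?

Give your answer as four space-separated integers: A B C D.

Answer: 0 0 5 0

Derivation:
Step 1: PC=0 exec 'SUB C, 2'. After: A=0 B=0 C=-2 D=0 ZF=0 PC=1
Step 2: PC=1 exec 'MOV B, -1'. After: A=0 B=-1 C=-2 D=0 ZF=0 PC=2
Step 3: PC=2 exec 'MOV C, 5'. After: A=0 B=-1 C=5 D=0 ZF=0 PC=3
Step 4: PC=3 exec 'MUL B, 5'. After: A=0 B=-5 C=5 D=0 ZF=0 PC=4
Step 5: PC=4 exec 'SUB B, 1'. After: A=0 B=-6 C=5 D=0 ZF=0 PC=5
Step 6: PC=5 exec 'SUB B, B'. After: A=0 B=0 C=5 D=0 ZF=1 PC=6
Step 7: PC=6 exec 'HALT'. After: A=0 B=0 C=5 D=0 ZF=1 PC=6 HALTED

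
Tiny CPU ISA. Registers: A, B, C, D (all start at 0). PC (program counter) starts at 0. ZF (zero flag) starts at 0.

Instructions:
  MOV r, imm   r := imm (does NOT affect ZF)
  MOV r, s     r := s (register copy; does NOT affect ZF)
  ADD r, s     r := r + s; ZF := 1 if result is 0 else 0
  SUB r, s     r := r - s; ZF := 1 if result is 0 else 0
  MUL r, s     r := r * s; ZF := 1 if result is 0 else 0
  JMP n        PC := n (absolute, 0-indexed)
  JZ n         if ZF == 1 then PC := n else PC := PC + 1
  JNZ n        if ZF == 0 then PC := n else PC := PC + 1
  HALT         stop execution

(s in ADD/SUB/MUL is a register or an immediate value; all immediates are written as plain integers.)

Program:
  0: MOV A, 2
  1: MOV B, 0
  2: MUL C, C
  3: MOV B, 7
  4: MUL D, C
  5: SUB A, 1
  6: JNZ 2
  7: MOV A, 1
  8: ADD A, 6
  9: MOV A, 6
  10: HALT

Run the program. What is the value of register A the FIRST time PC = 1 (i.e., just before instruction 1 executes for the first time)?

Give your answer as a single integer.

Step 1: PC=0 exec 'MOV A, 2'. After: A=2 B=0 C=0 D=0 ZF=0 PC=1
First time PC=1: A=2

2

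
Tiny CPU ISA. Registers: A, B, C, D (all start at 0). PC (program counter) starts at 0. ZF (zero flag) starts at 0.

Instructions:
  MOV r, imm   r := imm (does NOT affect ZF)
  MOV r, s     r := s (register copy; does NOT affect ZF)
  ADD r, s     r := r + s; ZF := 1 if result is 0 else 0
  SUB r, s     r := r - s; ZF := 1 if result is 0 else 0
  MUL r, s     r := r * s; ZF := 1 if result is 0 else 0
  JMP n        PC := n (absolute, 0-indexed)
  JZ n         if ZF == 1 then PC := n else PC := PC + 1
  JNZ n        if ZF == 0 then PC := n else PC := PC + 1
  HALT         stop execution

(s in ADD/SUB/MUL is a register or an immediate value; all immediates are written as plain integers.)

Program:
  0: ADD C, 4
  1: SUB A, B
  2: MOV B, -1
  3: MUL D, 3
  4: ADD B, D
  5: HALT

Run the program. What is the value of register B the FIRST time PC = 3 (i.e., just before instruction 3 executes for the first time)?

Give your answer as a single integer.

Step 1: PC=0 exec 'ADD C, 4'. After: A=0 B=0 C=4 D=0 ZF=0 PC=1
Step 2: PC=1 exec 'SUB A, B'. After: A=0 B=0 C=4 D=0 ZF=1 PC=2
Step 3: PC=2 exec 'MOV B, -1'. After: A=0 B=-1 C=4 D=0 ZF=1 PC=3
First time PC=3: B=-1

-1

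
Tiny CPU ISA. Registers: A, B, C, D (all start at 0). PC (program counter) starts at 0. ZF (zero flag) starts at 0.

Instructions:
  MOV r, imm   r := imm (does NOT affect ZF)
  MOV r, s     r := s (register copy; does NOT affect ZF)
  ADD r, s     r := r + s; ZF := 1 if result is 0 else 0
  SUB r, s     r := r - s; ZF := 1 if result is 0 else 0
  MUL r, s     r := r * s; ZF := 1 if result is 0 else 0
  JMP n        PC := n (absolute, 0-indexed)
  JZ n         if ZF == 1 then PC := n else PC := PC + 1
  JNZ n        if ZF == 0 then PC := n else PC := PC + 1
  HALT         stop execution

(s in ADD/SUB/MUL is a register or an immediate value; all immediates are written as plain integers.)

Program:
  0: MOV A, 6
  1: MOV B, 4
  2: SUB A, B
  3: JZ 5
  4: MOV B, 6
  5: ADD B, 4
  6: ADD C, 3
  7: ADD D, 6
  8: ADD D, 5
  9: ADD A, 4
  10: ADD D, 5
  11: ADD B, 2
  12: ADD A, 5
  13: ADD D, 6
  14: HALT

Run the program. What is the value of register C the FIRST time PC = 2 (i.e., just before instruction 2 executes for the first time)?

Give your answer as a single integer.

Step 1: PC=0 exec 'MOV A, 6'. After: A=6 B=0 C=0 D=0 ZF=0 PC=1
Step 2: PC=1 exec 'MOV B, 4'. After: A=6 B=4 C=0 D=0 ZF=0 PC=2
First time PC=2: C=0

0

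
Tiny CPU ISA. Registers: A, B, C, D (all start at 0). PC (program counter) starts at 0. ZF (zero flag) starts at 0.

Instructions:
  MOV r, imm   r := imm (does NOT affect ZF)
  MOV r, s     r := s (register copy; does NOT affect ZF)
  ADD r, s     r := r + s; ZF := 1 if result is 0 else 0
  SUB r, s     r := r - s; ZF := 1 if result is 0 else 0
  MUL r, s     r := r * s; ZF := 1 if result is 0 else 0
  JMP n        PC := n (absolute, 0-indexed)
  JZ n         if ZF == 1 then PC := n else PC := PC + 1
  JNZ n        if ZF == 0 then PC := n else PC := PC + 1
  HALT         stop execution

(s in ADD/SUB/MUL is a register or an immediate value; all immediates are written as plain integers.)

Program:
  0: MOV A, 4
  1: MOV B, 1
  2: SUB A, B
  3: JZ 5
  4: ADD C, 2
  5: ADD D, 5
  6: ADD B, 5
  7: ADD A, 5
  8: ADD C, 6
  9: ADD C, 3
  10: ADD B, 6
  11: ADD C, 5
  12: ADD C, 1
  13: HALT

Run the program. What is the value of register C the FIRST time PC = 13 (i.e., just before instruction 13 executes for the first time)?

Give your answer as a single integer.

Step 1: PC=0 exec 'MOV A, 4'. After: A=4 B=0 C=0 D=0 ZF=0 PC=1
Step 2: PC=1 exec 'MOV B, 1'. After: A=4 B=1 C=0 D=0 ZF=0 PC=2
Step 3: PC=2 exec 'SUB A, B'. After: A=3 B=1 C=0 D=0 ZF=0 PC=3
Step 4: PC=3 exec 'JZ 5'. After: A=3 B=1 C=0 D=0 ZF=0 PC=4
Step 5: PC=4 exec 'ADD C, 2'. After: A=3 B=1 C=2 D=0 ZF=0 PC=5
Step 6: PC=5 exec 'ADD D, 5'. After: A=3 B=1 C=2 D=5 ZF=0 PC=6
Step 7: PC=6 exec 'ADD B, 5'. After: A=3 B=6 C=2 D=5 ZF=0 PC=7
Step 8: PC=7 exec 'ADD A, 5'. After: A=8 B=6 C=2 D=5 ZF=0 PC=8
Step 9: PC=8 exec 'ADD C, 6'. After: A=8 B=6 C=8 D=5 ZF=0 PC=9
Step 10: PC=9 exec 'ADD C, 3'. After: A=8 B=6 C=11 D=5 ZF=0 PC=10
Step 11: PC=10 exec 'ADD B, 6'. After: A=8 B=12 C=11 D=5 ZF=0 PC=11
Step 12: PC=11 exec 'ADD C, 5'. After: A=8 B=12 C=16 D=5 ZF=0 PC=12
Step 13: PC=12 exec 'ADD C, 1'. After: A=8 B=12 C=17 D=5 ZF=0 PC=13
First time PC=13: C=17

17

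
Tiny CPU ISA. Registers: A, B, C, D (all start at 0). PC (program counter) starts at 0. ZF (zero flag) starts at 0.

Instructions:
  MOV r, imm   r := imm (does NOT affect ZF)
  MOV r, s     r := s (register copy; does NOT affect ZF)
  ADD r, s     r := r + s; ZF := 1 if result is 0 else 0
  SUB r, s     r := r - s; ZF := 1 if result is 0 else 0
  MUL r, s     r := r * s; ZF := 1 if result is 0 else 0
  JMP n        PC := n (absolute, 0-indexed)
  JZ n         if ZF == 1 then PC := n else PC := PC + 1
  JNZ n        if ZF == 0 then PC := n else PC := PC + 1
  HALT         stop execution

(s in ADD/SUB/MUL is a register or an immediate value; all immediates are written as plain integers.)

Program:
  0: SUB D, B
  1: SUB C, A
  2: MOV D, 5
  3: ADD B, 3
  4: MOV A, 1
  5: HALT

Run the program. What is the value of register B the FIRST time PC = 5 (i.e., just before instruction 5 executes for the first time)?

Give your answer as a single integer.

Step 1: PC=0 exec 'SUB D, B'. After: A=0 B=0 C=0 D=0 ZF=1 PC=1
Step 2: PC=1 exec 'SUB C, A'. After: A=0 B=0 C=0 D=0 ZF=1 PC=2
Step 3: PC=2 exec 'MOV D, 5'. After: A=0 B=0 C=0 D=5 ZF=1 PC=3
Step 4: PC=3 exec 'ADD B, 3'. After: A=0 B=3 C=0 D=5 ZF=0 PC=4
Step 5: PC=4 exec 'MOV A, 1'. After: A=1 B=3 C=0 D=5 ZF=0 PC=5
First time PC=5: B=3

3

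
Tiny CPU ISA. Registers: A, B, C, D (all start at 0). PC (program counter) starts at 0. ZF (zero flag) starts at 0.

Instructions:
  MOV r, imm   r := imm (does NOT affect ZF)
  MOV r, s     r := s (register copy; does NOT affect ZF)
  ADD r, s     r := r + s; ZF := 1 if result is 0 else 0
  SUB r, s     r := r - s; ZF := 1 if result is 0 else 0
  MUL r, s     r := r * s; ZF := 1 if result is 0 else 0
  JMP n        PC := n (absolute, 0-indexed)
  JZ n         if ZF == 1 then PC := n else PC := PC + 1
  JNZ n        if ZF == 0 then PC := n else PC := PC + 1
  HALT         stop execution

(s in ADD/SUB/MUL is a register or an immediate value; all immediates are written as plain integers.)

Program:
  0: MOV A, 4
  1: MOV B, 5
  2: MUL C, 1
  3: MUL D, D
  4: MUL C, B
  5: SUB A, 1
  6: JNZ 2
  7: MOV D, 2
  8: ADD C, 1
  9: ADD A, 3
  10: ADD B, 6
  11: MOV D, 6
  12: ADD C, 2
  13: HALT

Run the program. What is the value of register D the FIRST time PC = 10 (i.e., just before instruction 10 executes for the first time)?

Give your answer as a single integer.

Step 1: PC=0 exec 'MOV A, 4'. After: A=4 B=0 C=0 D=0 ZF=0 PC=1
Step 2: PC=1 exec 'MOV B, 5'. After: A=4 B=5 C=0 D=0 ZF=0 PC=2
Step 3: PC=2 exec 'MUL C, 1'. After: A=4 B=5 C=0 D=0 ZF=1 PC=3
Step 4: PC=3 exec 'MUL D, D'. After: A=4 B=5 C=0 D=0 ZF=1 PC=4
Step 5: PC=4 exec 'MUL C, B'. After: A=4 B=5 C=0 D=0 ZF=1 PC=5
Step 6: PC=5 exec 'SUB A, 1'. After: A=3 B=5 C=0 D=0 ZF=0 PC=6
Step 7: PC=6 exec 'JNZ 2'. After: A=3 B=5 C=0 D=0 ZF=0 PC=2
Step 8: PC=2 exec 'MUL C, 1'. After: A=3 B=5 C=0 D=0 ZF=1 PC=3
Step 9: PC=3 exec 'MUL D, D'. After: A=3 B=5 C=0 D=0 ZF=1 PC=4
Step 10: PC=4 exec 'MUL C, B'. After: A=3 B=5 C=0 D=0 ZF=1 PC=5
Step 11: PC=5 exec 'SUB A, 1'. After: A=2 B=5 C=0 D=0 ZF=0 PC=6
Step 12: PC=6 exec 'JNZ 2'. After: A=2 B=5 C=0 D=0 ZF=0 PC=2
Step 13: PC=2 exec 'MUL C, 1'. After: A=2 B=5 C=0 D=0 ZF=1 PC=3
Step 14: PC=3 exec 'MUL D, D'. After: A=2 B=5 C=0 D=0 ZF=1 PC=4
Step 15: PC=4 exec 'MUL C, B'. After: A=2 B=5 C=0 D=0 ZF=1 PC=5
Step 16: PC=5 exec 'SUB A, 1'. After: A=1 B=5 C=0 D=0 ZF=0 PC=6
Step 17: PC=6 exec 'JNZ 2'. After: A=1 B=5 C=0 D=0 ZF=0 PC=2
Step 18: PC=2 exec 'MUL C, 1'. After: A=1 B=5 C=0 D=0 ZF=1 PC=3
Step 19: PC=3 exec 'MUL D, D'. After: A=1 B=5 C=0 D=0 ZF=1 PC=4
Step 20: PC=4 exec 'MUL C, B'. After: A=1 B=5 C=0 D=0 ZF=1 PC=5
Step 21: PC=5 exec 'SUB A, 1'. After: A=0 B=5 C=0 D=0 ZF=1 PC=6
Step 22: PC=6 exec 'JNZ 2'. After: A=0 B=5 C=0 D=0 ZF=1 PC=7
Step 23: PC=7 exec 'MOV D, 2'. After: A=0 B=5 C=0 D=2 ZF=1 PC=8
Step 24: PC=8 exec 'ADD C, 1'. After: A=0 B=5 C=1 D=2 ZF=0 PC=9
Step 25: PC=9 exec 'ADD A, 3'. After: A=3 B=5 C=1 D=2 ZF=0 PC=10
First time PC=10: D=2

2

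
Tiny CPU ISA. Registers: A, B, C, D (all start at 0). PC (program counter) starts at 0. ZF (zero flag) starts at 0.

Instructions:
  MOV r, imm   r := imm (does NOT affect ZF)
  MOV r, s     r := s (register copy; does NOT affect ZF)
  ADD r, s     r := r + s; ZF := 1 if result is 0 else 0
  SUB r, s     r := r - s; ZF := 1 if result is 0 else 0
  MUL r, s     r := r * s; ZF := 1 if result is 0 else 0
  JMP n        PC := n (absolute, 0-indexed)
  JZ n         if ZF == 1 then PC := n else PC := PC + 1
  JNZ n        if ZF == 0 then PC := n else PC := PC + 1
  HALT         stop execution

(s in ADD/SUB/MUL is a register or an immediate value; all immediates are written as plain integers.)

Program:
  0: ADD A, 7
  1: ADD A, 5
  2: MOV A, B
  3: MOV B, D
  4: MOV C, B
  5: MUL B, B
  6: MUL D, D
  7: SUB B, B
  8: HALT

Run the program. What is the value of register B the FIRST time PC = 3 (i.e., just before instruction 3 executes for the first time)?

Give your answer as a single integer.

Step 1: PC=0 exec 'ADD A, 7'. After: A=7 B=0 C=0 D=0 ZF=0 PC=1
Step 2: PC=1 exec 'ADD A, 5'. After: A=12 B=0 C=0 D=0 ZF=0 PC=2
Step 3: PC=2 exec 'MOV A, B'. After: A=0 B=0 C=0 D=0 ZF=0 PC=3
First time PC=3: B=0

0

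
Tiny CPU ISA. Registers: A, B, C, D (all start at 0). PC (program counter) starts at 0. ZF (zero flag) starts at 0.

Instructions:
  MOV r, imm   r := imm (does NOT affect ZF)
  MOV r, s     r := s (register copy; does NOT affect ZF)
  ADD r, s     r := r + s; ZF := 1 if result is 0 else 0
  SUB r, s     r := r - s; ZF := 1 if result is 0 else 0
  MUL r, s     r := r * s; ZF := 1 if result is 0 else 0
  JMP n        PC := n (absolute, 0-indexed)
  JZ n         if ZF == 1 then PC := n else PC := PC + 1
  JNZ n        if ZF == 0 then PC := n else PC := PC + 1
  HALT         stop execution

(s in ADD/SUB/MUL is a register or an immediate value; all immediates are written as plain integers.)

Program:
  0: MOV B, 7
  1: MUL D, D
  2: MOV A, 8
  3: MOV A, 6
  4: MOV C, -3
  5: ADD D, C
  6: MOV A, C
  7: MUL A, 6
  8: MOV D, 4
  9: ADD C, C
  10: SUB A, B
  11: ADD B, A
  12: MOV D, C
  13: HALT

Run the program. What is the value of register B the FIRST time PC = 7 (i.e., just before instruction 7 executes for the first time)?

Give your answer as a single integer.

Step 1: PC=0 exec 'MOV B, 7'. After: A=0 B=7 C=0 D=0 ZF=0 PC=1
Step 2: PC=1 exec 'MUL D, D'. After: A=0 B=7 C=0 D=0 ZF=1 PC=2
Step 3: PC=2 exec 'MOV A, 8'. After: A=8 B=7 C=0 D=0 ZF=1 PC=3
Step 4: PC=3 exec 'MOV A, 6'. After: A=6 B=7 C=0 D=0 ZF=1 PC=4
Step 5: PC=4 exec 'MOV C, -3'. After: A=6 B=7 C=-3 D=0 ZF=1 PC=5
Step 6: PC=5 exec 'ADD D, C'. After: A=6 B=7 C=-3 D=-3 ZF=0 PC=6
Step 7: PC=6 exec 'MOV A, C'. After: A=-3 B=7 C=-3 D=-3 ZF=0 PC=7
First time PC=7: B=7

7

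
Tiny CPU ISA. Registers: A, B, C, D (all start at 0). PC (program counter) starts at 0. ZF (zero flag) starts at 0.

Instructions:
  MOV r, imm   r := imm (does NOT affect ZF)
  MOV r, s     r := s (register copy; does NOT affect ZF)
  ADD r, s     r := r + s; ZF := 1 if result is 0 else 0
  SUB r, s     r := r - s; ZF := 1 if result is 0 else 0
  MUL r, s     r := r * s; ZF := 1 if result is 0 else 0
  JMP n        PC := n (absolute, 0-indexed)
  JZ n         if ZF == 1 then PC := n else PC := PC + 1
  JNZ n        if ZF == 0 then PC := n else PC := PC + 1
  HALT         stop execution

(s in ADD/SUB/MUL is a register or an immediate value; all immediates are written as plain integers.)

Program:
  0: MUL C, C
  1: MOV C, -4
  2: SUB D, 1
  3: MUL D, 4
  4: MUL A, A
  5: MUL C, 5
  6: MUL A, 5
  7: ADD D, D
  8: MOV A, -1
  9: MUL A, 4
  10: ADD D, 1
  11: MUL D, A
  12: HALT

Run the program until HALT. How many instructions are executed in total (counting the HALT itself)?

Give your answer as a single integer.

Answer: 13

Derivation:
Step 1: PC=0 exec 'MUL C, C'. After: A=0 B=0 C=0 D=0 ZF=1 PC=1
Step 2: PC=1 exec 'MOV C, -4'. After: A=0 B=0 C=-4 D=0 ZF=1 PC=2
Step 3: PC=2 exec 'SUB D, 1'. After: A=0 B=0 C=-4 D=-1 ZF=0 PC=3
Step 4: PC=3 exec 'MUL D, 4'. After: A=0 B=0 C=-4 D=-4 ZF=0 PC=4
Step 5: PC=4 exec 'MUL A, A'. After: A=0 B=0 C=-4 D=-4 ZF=1 PC=5
Step 6: PC=5 exec 'MUL C, 5'. After: A=0 B=0 C=-20 D=-4 ZF=0 PC=6
Step 7: PC=6 exec 'MUL A, 5'. After: A=0 B=0 C=-20 D=-4 ZF=1 PC=7
Step 8: PC=7 exec 'ADD D, D'. After: A=0 B=0 C=-20 D=-8 ZF=0 PC=8
Step 9: PC=8 exec 'MOV A, -1'. After: A=-1 B=0 C=-20 D=-8 ZF=0 PC=9
Step 10: PC=9 exec 'MUL A, 4'. After: A=-4 B=0 C=-20 D=-8 ZF=0 PC=10
Step 11: PC=10 exec 'ADD D, 1'. After: A=-4 B=0 C=-20 D=-7 ZF=0 PC=11
Step 12: PC=11 exec 'MUL D, A'. After: A=-4 B=0 C=-20 D=28 ZF=0 PC=12
Step 13: PC=12 exec 'HALT'. After: A=-4 B=0 C=-20 D=28 ZF=0 PC=12 HALTED
Total instructions executed: 13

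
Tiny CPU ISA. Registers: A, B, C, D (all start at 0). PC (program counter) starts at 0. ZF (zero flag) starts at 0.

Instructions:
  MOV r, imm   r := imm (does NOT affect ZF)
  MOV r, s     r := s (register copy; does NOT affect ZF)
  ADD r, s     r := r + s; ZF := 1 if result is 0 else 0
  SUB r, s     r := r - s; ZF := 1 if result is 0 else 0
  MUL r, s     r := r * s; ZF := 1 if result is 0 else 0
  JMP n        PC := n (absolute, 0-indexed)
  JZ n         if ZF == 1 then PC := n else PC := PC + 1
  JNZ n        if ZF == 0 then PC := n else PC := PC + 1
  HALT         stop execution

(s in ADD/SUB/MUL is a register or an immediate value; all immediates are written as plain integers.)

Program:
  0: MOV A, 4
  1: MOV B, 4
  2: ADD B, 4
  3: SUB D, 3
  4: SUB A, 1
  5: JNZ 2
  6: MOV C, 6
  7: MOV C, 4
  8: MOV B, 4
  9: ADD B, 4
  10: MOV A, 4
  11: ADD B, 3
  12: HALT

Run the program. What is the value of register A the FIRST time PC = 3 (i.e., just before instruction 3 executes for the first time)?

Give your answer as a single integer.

Step 1: PC=0 exec 'MOV A, 4'. After: A=4 B=0 C=0 D=0 ZF=0 PC=1
Step 2: PC=1 exec 'MOV B, 4'. After: A=4 B=4 C=0 D=0 ZF=0 PC=2
Step 3: PC=2 exec 'ADD B, 4'. After: A=4 B=8 C=0 D=0 ZF=0 PC=3
First time PC=3: A=4

4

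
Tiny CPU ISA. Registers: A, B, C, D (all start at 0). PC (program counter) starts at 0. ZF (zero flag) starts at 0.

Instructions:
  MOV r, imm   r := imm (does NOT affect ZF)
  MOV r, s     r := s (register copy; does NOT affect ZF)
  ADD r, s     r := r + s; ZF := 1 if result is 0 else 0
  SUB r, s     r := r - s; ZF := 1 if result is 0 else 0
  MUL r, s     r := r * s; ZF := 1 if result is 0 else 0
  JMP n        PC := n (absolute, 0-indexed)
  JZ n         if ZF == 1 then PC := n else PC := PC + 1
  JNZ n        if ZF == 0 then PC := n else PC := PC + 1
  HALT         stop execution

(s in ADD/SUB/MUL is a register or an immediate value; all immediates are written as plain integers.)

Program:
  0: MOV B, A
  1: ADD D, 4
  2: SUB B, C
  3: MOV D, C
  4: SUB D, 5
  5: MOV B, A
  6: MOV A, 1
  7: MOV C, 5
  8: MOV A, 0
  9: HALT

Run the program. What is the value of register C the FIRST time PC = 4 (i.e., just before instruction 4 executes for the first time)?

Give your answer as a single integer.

Step 1: PC=0 exec 'MOV B, A'. After: A=0 B=0 C=0 D=0 ZF=0 PC=1
Step 2: PC=1 exec 'ADD D, 4'. After: A=0 B=0 C=0 D=4 ZF=0 PC=2
Step 3: PC=2 exec 'SUB B, C'. After: A=0 B=0 C=0 D=4 ZF=1 PC=3
Step 4: PC=3 exec 'MOV D, C'. After: A=0 B=0 C=0 D=0 ZF=1 PC=4
First time PC=4: C=0

0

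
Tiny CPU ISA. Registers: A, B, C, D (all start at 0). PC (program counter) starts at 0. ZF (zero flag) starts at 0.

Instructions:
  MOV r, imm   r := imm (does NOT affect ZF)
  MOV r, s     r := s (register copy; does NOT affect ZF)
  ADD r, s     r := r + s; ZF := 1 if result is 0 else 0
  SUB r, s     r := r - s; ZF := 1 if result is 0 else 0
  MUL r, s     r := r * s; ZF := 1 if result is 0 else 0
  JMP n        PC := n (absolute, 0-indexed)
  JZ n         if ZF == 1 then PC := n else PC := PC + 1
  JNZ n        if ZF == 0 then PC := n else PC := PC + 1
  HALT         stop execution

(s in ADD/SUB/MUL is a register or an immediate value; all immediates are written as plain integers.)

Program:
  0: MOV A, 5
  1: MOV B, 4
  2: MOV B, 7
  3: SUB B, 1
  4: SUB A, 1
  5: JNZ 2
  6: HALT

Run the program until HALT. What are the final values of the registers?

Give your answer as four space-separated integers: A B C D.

Answer: 0 6 0 0

Derivation:
Step 1: PC=0 exec 'MOV A, 5'. After: A=5 B=0 C=0 D=0 ZF=0 PC=1
Step 2: PC=1 exec 'MOV B, 4'. After: A=5 B=4 C=0 D=0 ZF=0 PC=2
Step 3: PC=2 exec 'MOV B, 7'. After: A=5 B=7 C=0 D=0 ZF=0 PC=3
Step 4: PC=3 exec 'SUB B, 1'. After: A=5 B=6 C=0 D=0 ZF=0 PC=4
Step 5: PC=4 exec 'SUB A, 1'. After: A=4 B=6 C=0 D=0 ZF=0 PC=5
Step 6: PC=5 exec 'JNZ 2'. After: A=4 B=6 C=0 D=0 ZF=0 PC=2
Step 7: PC=2 exec 'MOV B, 7'. After: A=4 B=7 C=0 D=0 ZF=0 PC=3
Step 8: PC=3 exec 'SUB B, 1'. After: A=4 B=6 C=0 D=0 ZF=0 PC=4
Step 9: PC=4 exec 'SUB A, 1'. After: A=3 B=6 C=0 D=0 ZF=0 PC=5
Step 10: PC=5 exec 'JNZ 2'. After: A=3 B=6 C=0 D=0 ZF=0 PC=2
Step 11: PC=2 exec 'MOV B, 7'. After: A=3 B=7 C=0 D=0 ZF=0 PC=3
Step 12: PC=3 exec 'SUB B, 1'. After: A=3 B=6 C=0 D=0 ZF=0 PC=4
Step 13: PC=4 exec 'SUB A, 1'. After: A=2 B=6 C=0 D=0 ZF=0 PC=5
Step 14: PC=5 exec 'JNZ 2'. After: A=2 B=6 C=0 D=0 ZF=0 PC=2
Step 15: PC=2 exec 'MOV B, 7'. After: A=2 B=7 C=0 D=0 ZF=0 PC=3
Step 16: PC=3 exec 'SUB B, 1'. After: A=2 B=6 C=0 D=0 ZF=0 PC=4
Step 17: PC=4 exec 'SUB A, 1'. After: A=1 B=6 C=0 D=0 ZF=0 PC=5
Step 18: PC=5 exec 'JNZ 2'. After: A=1 B=6 C=0 D=0 ZF=0 PC=2
Step 19: PC=2 exec 'MOV B, 7'. After: A=1 B=7 C=0 D=0 ZF=0 PC=3
Step 20: PC=3 exec 'SUB B, 1'. After: A=1 B=6 C=0 D=0 ZF=0 PC=4
Step 21: PC=4 exec 'SUB A, 1'. After: A=0 B=6 C=0 D=0 ZF=1 PC=5
Step 22: PC=5 exec 'JNZ 2'. After: A=0 B=6 C=0 D=0 ZF=1 PC=6
Step 23: PC=6 exec 'HALT'. After: A=0 B=6 C=0 D=0 ZF=1 PC=6 HALTED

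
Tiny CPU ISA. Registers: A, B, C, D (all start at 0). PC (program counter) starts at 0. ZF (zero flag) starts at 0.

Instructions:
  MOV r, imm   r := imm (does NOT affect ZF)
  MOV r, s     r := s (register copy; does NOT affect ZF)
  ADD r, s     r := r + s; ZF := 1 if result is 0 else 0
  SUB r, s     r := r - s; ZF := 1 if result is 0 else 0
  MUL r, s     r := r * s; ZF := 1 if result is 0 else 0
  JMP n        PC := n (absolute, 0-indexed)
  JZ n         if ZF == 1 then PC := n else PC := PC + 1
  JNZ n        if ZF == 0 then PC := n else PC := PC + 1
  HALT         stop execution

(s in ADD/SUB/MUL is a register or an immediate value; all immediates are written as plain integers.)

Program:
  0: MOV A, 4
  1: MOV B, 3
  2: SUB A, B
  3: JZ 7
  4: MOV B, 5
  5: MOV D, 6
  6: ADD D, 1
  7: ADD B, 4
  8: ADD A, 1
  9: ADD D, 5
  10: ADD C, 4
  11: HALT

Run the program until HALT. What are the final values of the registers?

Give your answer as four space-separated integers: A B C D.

Step 1: PC=0 exec 'MOV A, 4'. After: A=4 B=0 C=0 D=0 ZF=0 PC=1
Step 2: PC=1 exec 'MOV B, 3'. After: A=4 B=3 C=0 D=0 ZF=0 PC=2
Step 3: PC=2 exec 'SUB A, B'. After: A=1 B=3 C=0 D=0 ZF=0 PC=3
Step 4: PC=3 exec 'JZ 7'. After: A=1 B=3 C=0 D=0 ZF=0 PC=4
Step 5: PC=4 exec 'MOV B, 5'. After: A=1 B=5 C=0 D=0 ZF=0 PC=5
Step 6: PC=5 exec 'MOV D, 6'. After: A=1 B=5 C=0 D=6 ZF=0 PC=6
Step 7: PC=6 exec 'ADD D, 1'. After: A=1 B=5 C=0 D=7 ZF=0 PC=7
Step 8: PC=7 exec 'ADD B, 4'. After: A=1 B=9 C=0 D=7 ZF=0 PC=8
Step 9: PC=8 exec 'ADD A, 1'. After: A=2 B=9 C=0 D=7 ZF=0 PC=9
Step 10: PC=9 exec 'ADD D, 5'. After: A=2 B=9 C=0 D=12 ZF=0 PC=10
Step 11: PC=10 exec 'ADD C, 4'. After: A=2 B=9 C=4 D=12 ZF=0 PC=11
Step 12: PC=11 exec 'HALT'. After: A=2 B=9 C=4 D=12 ZF=0 PC=11 HALTED

Answer: 2 9 4 12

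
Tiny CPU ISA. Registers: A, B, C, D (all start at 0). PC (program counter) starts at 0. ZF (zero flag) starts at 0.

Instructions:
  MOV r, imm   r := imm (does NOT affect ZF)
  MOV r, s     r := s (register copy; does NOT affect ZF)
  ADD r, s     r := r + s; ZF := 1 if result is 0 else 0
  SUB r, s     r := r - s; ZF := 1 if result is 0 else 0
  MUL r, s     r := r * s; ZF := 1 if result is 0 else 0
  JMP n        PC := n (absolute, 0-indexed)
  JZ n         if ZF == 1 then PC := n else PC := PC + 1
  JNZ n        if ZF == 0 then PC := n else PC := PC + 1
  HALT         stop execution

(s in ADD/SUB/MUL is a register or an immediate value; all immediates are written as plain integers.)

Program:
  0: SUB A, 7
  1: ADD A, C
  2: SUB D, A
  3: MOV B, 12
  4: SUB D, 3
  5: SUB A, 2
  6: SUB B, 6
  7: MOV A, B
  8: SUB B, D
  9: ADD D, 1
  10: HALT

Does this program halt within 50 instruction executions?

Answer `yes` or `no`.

Answer: yes

Derivation:
Step 1: PC=0 exec 'SUB A, 7'. After: A=-7 B=0 C=0 D=0 ZF=0 PC=1
Step 2: PC=1 exec 'ADD A, C'. After: A=-7 B=0 C=0 D=0 ZF=0 PC=2
Step 3: PC=2 exec 'SUB D, A'. After: A=-7 B=0 C=0 D=7 ZF=0 PC=3
Step 4: PC=3 exec 'MOV B, 12'. After: A=-7 B=12 C=0 D=7 ZF=0 PC=4
Step 5: PC=4 exec 'SUB D, 3'. After: A=-7 B=12 C=0 D=4 ZF=0 PC=5
Step 6: PC=5 exec 'SUB A, 2'. After: A=-9 B=12 C=0 D=4 ZF=0 PC=6
Step 7: PC=6 exec 'SUB B, 6'. After: A=-9 B=6 C=0 D=4 ZF=0 PC=7
Step 8: PC=7 exec 'MOV A, B'. After: A=6 B=6 C=0 D=4 ZF=0 PC=8
Step 9: PC=8 exec 'SUB B, D'. After: A=6 B=2 C=0 D=4 ZF=0 PC=9
Step 10: PC=9 exec 'ADD D, 1'. After: A=6 B=2 C=0 D=5 ZF=0 PC=10
Step 11: PC=10 exec 'HALT'. After: A=6 B=2 C=0 D=5 ZF=0 PC=10 HALTED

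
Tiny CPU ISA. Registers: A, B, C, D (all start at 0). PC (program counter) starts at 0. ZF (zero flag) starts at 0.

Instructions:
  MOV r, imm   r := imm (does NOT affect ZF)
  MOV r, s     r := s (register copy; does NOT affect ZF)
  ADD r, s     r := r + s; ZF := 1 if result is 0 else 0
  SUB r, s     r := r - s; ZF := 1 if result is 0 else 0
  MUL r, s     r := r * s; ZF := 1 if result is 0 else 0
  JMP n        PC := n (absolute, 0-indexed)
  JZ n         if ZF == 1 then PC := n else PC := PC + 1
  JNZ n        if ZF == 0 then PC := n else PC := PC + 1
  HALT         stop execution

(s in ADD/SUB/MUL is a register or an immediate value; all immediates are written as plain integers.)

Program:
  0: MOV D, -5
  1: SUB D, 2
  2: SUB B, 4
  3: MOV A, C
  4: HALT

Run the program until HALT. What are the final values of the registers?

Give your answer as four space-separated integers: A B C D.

Step 1: PC=0 exec 'MOV D, -5'. After: A=0 B=0 C=0 D=-5 ZF=0 PC=1
Step 2: PC=1 exec 'SUB D, 2'. After: A=0 B=0 C=0 D=-7 ZF=0 PC=2
Step 3: PC=2 exec 'SUB B, 4'. After: A=0 B=-4 C=0 D=-7 ZF=0 PC=3
Step 4: PC=3 exec 'MOV A, C'. After: A=0 B=-4 C=0 D=-7 ZF=0 PC=4
Step 5: PC=4 exec 'HALT'. After: A=0 B=-4 C=0 D=-7 ZF=0 PC=4 HALTED

Answer: 0 -4 0 -7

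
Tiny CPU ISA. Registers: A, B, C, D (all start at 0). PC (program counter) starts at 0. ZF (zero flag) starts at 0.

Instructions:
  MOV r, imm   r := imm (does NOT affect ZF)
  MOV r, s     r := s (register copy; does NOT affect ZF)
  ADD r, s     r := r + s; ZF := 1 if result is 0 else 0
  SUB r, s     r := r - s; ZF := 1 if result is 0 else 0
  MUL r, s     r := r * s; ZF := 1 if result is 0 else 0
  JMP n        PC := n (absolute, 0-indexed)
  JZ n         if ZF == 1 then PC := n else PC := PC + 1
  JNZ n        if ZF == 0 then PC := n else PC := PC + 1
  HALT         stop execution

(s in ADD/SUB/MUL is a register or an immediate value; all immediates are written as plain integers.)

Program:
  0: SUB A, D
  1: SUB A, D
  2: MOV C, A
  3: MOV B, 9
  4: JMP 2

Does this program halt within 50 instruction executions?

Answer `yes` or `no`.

Answer: no

Derivation:
Step 1: PC=0 exec 'SUB A, D'. After: A=0 B=0 C=0 D=0 ZF=1 PC=1
Step 2: PC=1 exec 'SUB A, D'. After: A=0 B=0 C=0 D=0 ZF=1 PC=2
Step 3: PC=2 exec 'MOV C, A'. After: A=0 B=0 C=0 D=0 ZF=1 PC=3
Step 4: PC=3 exec 'MOV B, 9'. After: A=0 B=9 C=0 D=0 ZF=1 PC=4
Step 5: PC=4 exec 'JMP 2'. After: A=0 B=9 C=0 D=0 ZF=1 PC=2
Step 6: PC=2 exec 'MOV C, A'. After: A=0 B=9 C=0 D=0 ZF=1 PC=3
Step 7: PC=3 exec 'MOV B, 9'. After: A=0 B=9 C=0 D=0 ZF=1 PC=4
State after step 7 equals state after step 4: the program is in a cycle of length 3 and will never halt.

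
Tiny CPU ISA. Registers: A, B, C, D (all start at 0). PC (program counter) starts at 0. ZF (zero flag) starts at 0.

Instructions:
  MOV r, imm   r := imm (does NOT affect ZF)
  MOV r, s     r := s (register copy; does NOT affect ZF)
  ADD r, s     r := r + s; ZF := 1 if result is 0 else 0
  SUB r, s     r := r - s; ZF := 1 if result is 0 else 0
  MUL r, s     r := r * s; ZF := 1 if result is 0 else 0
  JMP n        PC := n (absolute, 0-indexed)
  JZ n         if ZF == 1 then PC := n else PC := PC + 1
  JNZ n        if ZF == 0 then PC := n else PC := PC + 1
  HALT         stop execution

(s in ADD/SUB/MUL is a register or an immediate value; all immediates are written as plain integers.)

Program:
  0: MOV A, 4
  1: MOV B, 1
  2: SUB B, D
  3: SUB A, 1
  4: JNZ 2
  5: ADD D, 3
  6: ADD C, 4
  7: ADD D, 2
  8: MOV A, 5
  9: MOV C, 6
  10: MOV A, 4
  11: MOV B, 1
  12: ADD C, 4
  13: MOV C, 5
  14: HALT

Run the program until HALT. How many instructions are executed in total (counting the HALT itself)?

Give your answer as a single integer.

Answer: 24

Derivation:
Step 1: PC=0 exec 'MOV A, 4'. After: A=4 B=0 C=0 D=0 ZF=0 PC=1
Step 2: PC=1 exec 'MOV B, 1'. After: A=4 B=1 C=0 D=0 ZF=0 PC=2
Step 3: PC=2 exec 'SUB B, D'. After: A=4 B=1 C=0 D=0 ZF=0 PC=3
Step 4: PC=3 exec 'SUB A, 1'. After: A=3 B=1 C=0 D=0 ZF=0 PC=4
Step 5: PC=4 exec 'JNZ 2'. After: A=3 B=1 C=0 D=0 ZF=0 PC=2
Step 6: PC=2 exec 'SUB B, D'. After: A=3 B=1 C=0 D=0 ZF=0 PC=3
Step 7: PC=3 exec 'SUB A, 1'. After: A=2 B=1 C=0 D=0 ZF=0 PC=4
Step 8: PC=4 exec 'JNZ 2'. After: A=2 B=1 C=0 D=0 ZF=0 PC=2
Step 9: PC=2 exec 'SUB B, D'. After: A=2 B=1 C=0 D=0 ZF=0 PC=3
Step 10: PC=3 exec 'SUB A, 1'. After: A=1 B=1 C=0 D=0 ZF=0 PC=4
Step 11: PC=4 exec 'JNZ 2'. After: A=1 B=1 C=0 D=0 ZF=0 PC=2
Step 12: PC=2 exec 'SUB B, D'. After: A=1 B=1 C=0 D=0 ZF=0 PC=3
Step 13: PC=3 exec 'SUB A, 1'. After: A=0 B=1 C=0 D=0 ZF=1 PC=4
Step 14: PC=4 exec 'JNZ 2'. After: A=0 B=1 C=0 D=0 ZF=1 PC=5
Step 15: PC=5 exec 'ADD D, 3'. After: A=0 B=1 C=0 D=3 ZF=0 PC=6
Step 16: PC=6 exec 'ADD C, 4'. After: A=0 B=1 C=4 D=3 ZF=0 PC=7
Step 17: PC=7 exec 'ADD D, 2'. After: A=0 B=1 C=4 D=5 ZF=0 PC=8
Step 18: PC=8 exec 'MOV A, 5'. After: A=5 B=1 C=4 D=5 ZF=0 PC=9
Step 19: PC=9 exec 'MOV C, 6'. After: A=5 B=1 C=6 D=5 ZF=0 PC=10
Step 20: PC=10 exec 'MOV A, 4'. After: A=4 B=1 C=6 D=5 ZF=0 PC=11
Step 21: PC=11 exec 'MOV B, 1'. After: A=4 B=1 C=6 D=5 ZF=0 PC=12
Step 22: PC=12 exec 'ADD C, 4'. After: A=4 B=1 C=10 D=5 ZF=0 PC=13
Step 23: PC=13 exec 'MOV C, 5'. After: A=4 B=1 C=5 D=5 ZF=0 PC=14
Step 24: PC=14 exec 'HALT'. After: A=4 B=1 C=5 D=5 ZF=0 PC=14 HALTED
Total instructions executed: 24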